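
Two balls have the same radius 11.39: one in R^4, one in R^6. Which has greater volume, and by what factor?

V_4(11.39) ≈ 83054.8, V_6(11.39) ≈ 1.12834e+07. The 6-ball is larger by a factor of 135.9.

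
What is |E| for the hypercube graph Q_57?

Number of 1-faces = C(57,1)·2^(57-1) = 57·72057594037927936 = 4107282860161892352.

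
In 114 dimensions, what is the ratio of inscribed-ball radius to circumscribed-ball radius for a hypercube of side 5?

r_in / r_out = (5/2) / (5√114/2) = 1/√114 ≈ 0.0936586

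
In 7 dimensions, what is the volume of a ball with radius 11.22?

V_7(11.22) = π^(7/2) · (11.22)^7 / Γ(7/2 + 1) ≈ 1.05762e+08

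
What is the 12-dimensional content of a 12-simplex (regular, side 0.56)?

V_12 = √(13) · 0.56^12 / (12! · 2^(12/2)) ≈ 1.11869e-13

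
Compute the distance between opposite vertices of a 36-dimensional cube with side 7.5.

The space diagonal of an n-cube of side s is s√n. Here 7.5·√36 = 45.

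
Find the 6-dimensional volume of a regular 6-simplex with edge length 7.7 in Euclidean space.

For a regular n-simplex with edge a, V = (a^n / n!)·√((n+1)/2^n). With a=7.7, n=6: V ≈ 95.735.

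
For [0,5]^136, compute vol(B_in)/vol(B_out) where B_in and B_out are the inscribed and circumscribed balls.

The radii are 5/2 and 5√136/2, so the volume ratio is (1/√136)^136 = 136^{-136/2} ≈ 8.30528e-146.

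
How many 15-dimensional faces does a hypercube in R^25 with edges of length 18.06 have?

f_15(25-cube) = (25 choose 15) · 2^10 = 3347210240.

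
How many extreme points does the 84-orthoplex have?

The 84-dimensional cross-polytope has 2n = 2·84 = 168 vertices.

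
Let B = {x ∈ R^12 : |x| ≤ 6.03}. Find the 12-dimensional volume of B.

The n-ball volume is π^(n/2)·r^n/Γ(n/2+1). With n=12, r=6.03: V ≈ 3.08585e+09.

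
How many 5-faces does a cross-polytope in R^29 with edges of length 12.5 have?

An n-cross-polytope has 2^(k+1)·C(n,k+1) k-faces. Here 2^6·C(29,6) = 64·475020 = 30401280.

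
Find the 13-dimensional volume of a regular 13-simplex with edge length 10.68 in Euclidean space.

Volume = 10.68^13 · √(14/2^13) / 13! ≈ 156.14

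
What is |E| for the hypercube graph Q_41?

The 41-cube has n·2^(n-1) = 41·2^40 = 41·1099511627776 = 45079976738816 edges.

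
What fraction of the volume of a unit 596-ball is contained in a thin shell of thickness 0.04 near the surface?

V(inner)/V(outer) = ((1-0.04)/1)^596 ≈ 2.714e-11, so the shell fraction is 1 - 2.714e-11.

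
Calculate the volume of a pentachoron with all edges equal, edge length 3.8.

V = (3.8^4 / 4!) · √((4+1) / 2^4) ≈ 4.85678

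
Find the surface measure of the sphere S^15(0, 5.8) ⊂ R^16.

S = n·V_n(r)/r = 16·V_16(5.8)/5.8 (volume-to-surface relation), giving 1.06468e+12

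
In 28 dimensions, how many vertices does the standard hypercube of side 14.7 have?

Number of vertices = 2^28 = 268435456.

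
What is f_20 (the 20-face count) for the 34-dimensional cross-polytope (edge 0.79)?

Number of 20-faces = 2^(20+1) · C(34,20+1) = 2097152 · 927983760 = 1946122998251520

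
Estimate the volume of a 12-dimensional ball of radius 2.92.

The n-ball volume is π^(n/2)·r^n/Γ(n/2+1). With n=12, r=2.92: V ≈ 513051.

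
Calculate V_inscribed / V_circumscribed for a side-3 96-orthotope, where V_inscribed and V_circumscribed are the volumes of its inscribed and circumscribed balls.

The radii are 3/2 and 3√96/2, so the volume ratio is (1/√96)^96 = 96^{-96/2} ≈ 7.09546e-96.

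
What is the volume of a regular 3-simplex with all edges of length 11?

Volume = (√2/12) · 11³ = 156.86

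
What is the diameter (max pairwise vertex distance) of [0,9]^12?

d = √(9² + 9² + ... + 9²) [12 terms] = √(12·9²) = 9√12 ≈ 31.1769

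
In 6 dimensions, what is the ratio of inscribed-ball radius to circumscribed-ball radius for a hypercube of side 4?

r_in / r_out = (4/2) / (4√6/2) = 1/√6 ≈ 0.408248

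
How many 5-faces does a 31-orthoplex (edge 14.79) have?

Number of 5-faces = 2^(5+1) · C(31,5+1) = 64 · 736281 = 47121984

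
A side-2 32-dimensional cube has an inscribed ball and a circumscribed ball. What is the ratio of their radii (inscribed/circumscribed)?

r_in = 2/2 (half the side); r_out = 2√32/2 (half the diagonal). Ratio = 1/√32 ≈ 0.176777.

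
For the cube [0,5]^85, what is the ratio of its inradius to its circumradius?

For an n-cube of any side s, the inradius is s/2 and the circumradius is s√n/2, so the ratio is 1/√85 ≈ 0.108465.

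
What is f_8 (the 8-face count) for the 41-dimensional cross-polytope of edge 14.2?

f_8(41-orthoplex) = 2^9 · (41 choose 9) = 179375905280.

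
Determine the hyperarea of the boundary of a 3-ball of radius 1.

S_3(1) = 2·π^(3/2)·(1)^2 / Γ(3/2) = 4πr² = 4π·(1)² ≈ 12.5664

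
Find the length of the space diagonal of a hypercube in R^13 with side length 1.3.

Diagonal = √13 · 1.3 ≈ 4.68722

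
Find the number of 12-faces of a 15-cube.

An n-cube has C(n,k)·2^(n-k) k-faces. Here C(15,12)·2^3 = 455·8 = 3640.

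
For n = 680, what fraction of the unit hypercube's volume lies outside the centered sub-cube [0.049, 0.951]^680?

Shell fraction = 1 - (1-0.098)^680 ≈ 1 - 3.471e-31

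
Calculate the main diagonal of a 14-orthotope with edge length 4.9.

The space diagonal of an n-cube of side s is s√n. Here 4.9·√14 ≈ 18.3341.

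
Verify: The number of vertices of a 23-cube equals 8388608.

True. The 23-cube has 2^23 = 8388608 vertices.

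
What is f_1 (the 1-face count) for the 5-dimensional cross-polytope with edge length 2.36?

Each 1-face is the convex hull of 2 vertices, one chosen as ±e_i from each of 2 distinct axes: 2^2·C(5,2) = 40.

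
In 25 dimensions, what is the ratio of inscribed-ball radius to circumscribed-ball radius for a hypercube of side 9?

r_in = 9/2 (half the side); r_out = 9√25/2 (half the diagonal). Ratio = 1/√25 ≈ 0.2.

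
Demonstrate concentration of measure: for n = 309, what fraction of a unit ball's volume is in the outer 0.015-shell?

1 - (1-0.015)^309 ≈ 0.990629 ≈ 99.06%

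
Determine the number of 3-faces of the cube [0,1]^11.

Number of 3-faces = C(11,3) · 2^(11-3) = 165 · 256 = 42240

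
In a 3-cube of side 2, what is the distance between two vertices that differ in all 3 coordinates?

d = √(2² + 2² + ... + 2²) [3 terms] = √(3·2²) = 2√3 ≈ 3.4641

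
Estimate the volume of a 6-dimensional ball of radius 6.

Volume = π^{6/2}·(6)^6/Γ(4) = 7776·π^3 ≈ 241105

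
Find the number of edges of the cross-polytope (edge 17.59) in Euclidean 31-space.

An n-cross-polytope has 2^(k+1)·C(n,k+1) k-faces. Here 2^2·C(31,2) = 4·465 = 1860.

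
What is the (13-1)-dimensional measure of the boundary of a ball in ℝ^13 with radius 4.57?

|∂B_13(4.57)| ≈ 9.82379e+08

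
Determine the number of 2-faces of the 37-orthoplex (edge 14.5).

Number of 2-faces = 2^(2+1) · C(37,2+1) = 8 · 7770 = 62160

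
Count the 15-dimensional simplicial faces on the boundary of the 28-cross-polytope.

f_15(28-orthoplex) = 2^16 · (28 choose 16) = 1993720135680.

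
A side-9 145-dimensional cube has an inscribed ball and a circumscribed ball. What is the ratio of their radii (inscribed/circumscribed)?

Ratio = (s/2)/(s√145/2) = 145^(-1/2) ≈ 0.0830455.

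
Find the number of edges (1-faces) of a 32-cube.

Number of 1-faces = C(32,1) · 2^(32-1) = 32 · 2147483648 = 68719476736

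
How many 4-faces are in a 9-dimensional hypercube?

An n-cube has C(n,k)·2^(n-k) k-faces. Here C(9,4)·2^5 = 126·32 = 4032.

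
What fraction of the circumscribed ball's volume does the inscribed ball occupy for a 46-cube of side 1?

Volume scales as r^n, and r_in/r_out = 1/√46, giving (1/√46)^46 ≈ 5.70913e-39.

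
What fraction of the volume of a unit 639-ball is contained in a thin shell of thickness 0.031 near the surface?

V(inner)/V(outer) = ((1-0.031)/1)^639 ≈ 1.823e-09, so the shell fraction is 0.9999999982.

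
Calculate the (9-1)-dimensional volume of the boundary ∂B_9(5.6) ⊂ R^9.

S_9(5.6) = 2·π^(9/2)·(5.6)^8 / Γ(9/2) ≈ 2.87121e+07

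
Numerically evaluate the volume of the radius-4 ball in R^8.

V = 8192·π^4/3 ≈ 265992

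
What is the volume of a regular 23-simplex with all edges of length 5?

V_23 = √(24) · 5^23 / (23! · 2^(23/2)) ≈ 7.79967e-10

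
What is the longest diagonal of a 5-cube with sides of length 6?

||(6,6,...,6)|| = √(5)·6 ≈ 13.4164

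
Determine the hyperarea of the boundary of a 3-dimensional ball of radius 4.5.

|∂B_3(4.5)| = 4πr² = 4π·(4.5)² ≈ 254.469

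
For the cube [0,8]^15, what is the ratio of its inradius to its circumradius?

r_in / r_out = (8/2) / (8√15/2) = 1/√15 ≈ 0.258199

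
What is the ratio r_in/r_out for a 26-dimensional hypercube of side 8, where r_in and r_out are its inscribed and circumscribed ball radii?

For an n-cube of any side s, the inradius is s/2 and the circumradius is s√n/2, so the ratio is 1/√26 ≈ 0.196116.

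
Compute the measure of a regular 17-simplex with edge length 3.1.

For a regular n-simplex with edge a, V = (a^n / n!)·√((n+1)/2^n). With a=3.1, n=17: V ≈ 7.42953e-09.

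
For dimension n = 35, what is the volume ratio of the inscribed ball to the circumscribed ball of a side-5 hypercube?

V_in / V_out = (r_in/r_out)^35 = (1/√35)^35 = 35^(-35/2) ≈ 9.52378e-28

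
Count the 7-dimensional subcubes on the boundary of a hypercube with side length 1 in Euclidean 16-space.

An n-cube has C(n,k)·2^(n-k) k-faces. Here C(16,7)·2^9 = 11440·512 = 5857280.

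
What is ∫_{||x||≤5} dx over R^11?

Volume = π^{11/2}·(5)^11/Γ(13/2) = 625000000·π^5/2079 ≈ 9.19973e+07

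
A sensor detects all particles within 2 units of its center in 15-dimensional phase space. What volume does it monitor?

V = 8388608·π^7/2027025 ≈ 12499.1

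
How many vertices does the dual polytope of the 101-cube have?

The vertices are ±e_1, ..., ±e_101, so there are 2·101 = 202.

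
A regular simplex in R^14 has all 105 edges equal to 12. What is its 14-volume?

For a regular n-simplex with edge a, V = (a^n / n!)·√((n+1)/2^n). With a=12, n=14: V ≈ 445.62.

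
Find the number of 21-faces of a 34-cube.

f_21(34-cube) = (34 choose 21) · 2^13 = 7602042961920.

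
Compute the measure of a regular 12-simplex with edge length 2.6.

V = (2.6^12 / 12!) · √((12+1) / 2^12) ≈ 1.12237e-05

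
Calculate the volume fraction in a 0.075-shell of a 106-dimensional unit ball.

1 - (1-0.075)^106 ≈ 0.999742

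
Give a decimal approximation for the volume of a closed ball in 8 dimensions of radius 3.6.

The n-ball volume is π^(n/2)·r^n/Γ(n/2+1). With n=8, r=3.6: V ≈ 114501.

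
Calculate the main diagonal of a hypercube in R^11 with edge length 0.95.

The space diagonal of an n-cube of side s is s√n. Here 0.95·√11 ≈ 3.15079.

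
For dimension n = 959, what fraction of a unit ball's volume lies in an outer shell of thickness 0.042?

1 - (1-0.042)^959 ≈ 1 - 1.347e-18 ≈ 100.000000%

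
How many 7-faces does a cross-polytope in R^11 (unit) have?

An n-cross-polytope has 2^(k+1)·C(n,k+1) k-faces. Here 2^8·C(11,8) = 256·165 = 42240.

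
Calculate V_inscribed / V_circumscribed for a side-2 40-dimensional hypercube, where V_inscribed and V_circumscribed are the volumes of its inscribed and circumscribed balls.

Volume scales as r^n, and r_in/r_out = 1/√40, giving (1/√40)^40 ≈ 9.09495e-33.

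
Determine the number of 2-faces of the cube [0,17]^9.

Choose 2 of 9 axes to span the face (C(9,2) = 36 ways), then fix each of the remaining 7 coordinates at one of its two extreme values (2^7 = 128 ways): 36·128 = 4608.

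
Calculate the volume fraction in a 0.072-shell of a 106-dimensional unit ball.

1 - (1-0.072)^106 ≈ 0.999637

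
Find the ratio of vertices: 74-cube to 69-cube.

The 74-cube has 2^74 = 18889465931478580854784 vertices. The 69-cube has 2^69 = 590295810358705651712 vertices. Ratio: 18889465931478580854784/590295810358705651712 = 32.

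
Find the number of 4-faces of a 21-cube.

Number of 4-faces = C(21,4) · 2^(21-4) = 5985 · 131072 = 784465920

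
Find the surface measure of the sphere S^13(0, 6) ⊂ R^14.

S_14(6) = 2·π^(14/2)·(6)^13 / Γ(14/2) = 181398528·π^7/5 ≈ 1.09575e+11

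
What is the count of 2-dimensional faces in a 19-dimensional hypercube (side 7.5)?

Number of 2-faces = C(19,2) · 2^(19-2) = 171 · 131072 = 22413312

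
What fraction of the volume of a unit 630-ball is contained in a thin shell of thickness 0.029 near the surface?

1 - (1-0.029)^630 ≈ 0.9999999911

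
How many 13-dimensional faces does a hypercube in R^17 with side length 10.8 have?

An n-cube has C(n,k)·2^(n-k) k-faces. Here C(17,13)·2^4 = 2380·16 = 38080.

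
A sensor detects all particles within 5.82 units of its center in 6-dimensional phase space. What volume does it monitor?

Volume = π^{6/2}·(5.82)^6/Γ(4) ≈ 200834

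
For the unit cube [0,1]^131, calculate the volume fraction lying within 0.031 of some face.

The inner cube has side 1-2·0.031 = 0.938 and volume (0.938)^131 ≈ 0.0002283, so the shell holds 0.999772 of the volume.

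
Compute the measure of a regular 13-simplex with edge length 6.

V_13 = √(14) · 6^13 / (13! · 2^(13/2)) ≈ 0.0867072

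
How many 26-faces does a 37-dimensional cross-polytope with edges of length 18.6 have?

Each 26-face is the convex hull of 27 vertices, one chosen as ±e_i from each of 27 distinct axes: 2^27·C(37,27) = 46752079447851008.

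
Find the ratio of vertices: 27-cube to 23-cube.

The 27-cube has 2^27 = 134217728 vertices. The 23-cube has 2^23 = 8388608 vertices. Ratio: 134217728/8388608 = 16.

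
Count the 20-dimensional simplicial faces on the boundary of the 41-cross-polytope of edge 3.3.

Number of 20-faces = 2^(20+1) · C(41,20+1) = 2097152 · 269128937220 = 564404288948797440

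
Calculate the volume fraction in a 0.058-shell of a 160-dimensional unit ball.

V(inner)/V(outer) = ((1-0.058)/1)^160 ≈ 7.049e-05, so the shell fraction is 0.99993.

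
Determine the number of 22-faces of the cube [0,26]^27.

Choose 22 of 27 axes to span the face (C(27,22) = 80730 ways), then fix each of the remaining 5 coordinates at one of its two extreme values (2^5 = 32 ways): 80730·32 = 2583360.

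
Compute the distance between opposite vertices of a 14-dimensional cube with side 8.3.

Diagonal = √14 · 8.3 ≈ 31.0558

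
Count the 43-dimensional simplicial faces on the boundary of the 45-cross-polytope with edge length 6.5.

f_43(45-orthoplex) = 2^44 · (45 choose 44) = 791648371998720.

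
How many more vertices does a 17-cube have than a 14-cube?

The 17-cube has 2^17 = 131072 vertices. The 14-cube has 2^14 = 16384 vertices. Difference: 131072 - 16384 = 114688.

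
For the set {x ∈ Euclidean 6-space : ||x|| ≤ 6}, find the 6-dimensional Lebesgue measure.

Volume = π^{6/2}·(6)^6/Γ(4) = 7776·π^3 ≈ 241105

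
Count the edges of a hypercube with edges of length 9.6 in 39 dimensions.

Each of the 2^39 = 549755813888 vertices has degree 39; total edges = 39·2^39/2 = 10720238370816.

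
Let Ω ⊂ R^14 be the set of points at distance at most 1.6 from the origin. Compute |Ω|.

Volume = π^{14/2}·(1.6)^14/Γ(8) ≈ 431.816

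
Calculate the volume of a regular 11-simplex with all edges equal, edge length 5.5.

Volume = 5.5^11 · √(12/2^11) / 11! ≈ 0.267153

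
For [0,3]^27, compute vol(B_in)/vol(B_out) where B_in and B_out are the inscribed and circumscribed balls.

The radii are 3/2 and 3√27/2, so the volume ratio is (1/√27)^27 = 27^{-27/2} ≈ 4.74886e-20.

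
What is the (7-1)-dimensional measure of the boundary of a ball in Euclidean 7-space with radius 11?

The surface area of an n-ball is 2π^(n/2) r^(n-1) / Γ(n/2). For n=7, r=11: 28344976·π^3/15 ≈ 5.85915e+07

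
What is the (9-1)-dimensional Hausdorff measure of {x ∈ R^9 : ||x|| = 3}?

S = n·V_n(r)/r = 9·V_9(3)/3 (volume-to-surface relation), giving 69984·π^4/35 ≈ 194774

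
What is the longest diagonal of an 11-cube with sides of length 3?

||(3,3,...,3)|| = √(11)·3 ≈ 9.94987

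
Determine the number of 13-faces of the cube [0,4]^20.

f_13(20-cube) = (20 choose 13) · 2^7 = 9922560.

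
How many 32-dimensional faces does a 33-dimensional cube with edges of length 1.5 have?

An n-cube has C(n,k)·2^(n-k) k-faces. Here C(33,32)·2^1 = 33·2 = 66.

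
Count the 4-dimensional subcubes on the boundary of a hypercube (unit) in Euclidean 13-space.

f_4(13-cube) = (13 choose 4) · 2^9 = 366080.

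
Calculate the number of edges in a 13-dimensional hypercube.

The 13-cube has n·2^(n-1) = 13·2^12 = 13·4096 = 53248 edges.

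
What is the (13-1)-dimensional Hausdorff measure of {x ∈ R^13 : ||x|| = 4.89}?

The surface area of an n-ball is 2π^(n/2) r^(n-1) / Γ(n/2). For n=13, r=4.89: 2.21305e+09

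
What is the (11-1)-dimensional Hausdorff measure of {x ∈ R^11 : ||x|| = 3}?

S_11(3) = 2·π^(11/2)·(3)^10 / Γ(11/2) = 139968·π^5/35 ≈ 1.2238e+06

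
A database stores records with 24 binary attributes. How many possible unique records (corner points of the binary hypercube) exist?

An n-cube has 2^n vertices; for n = 24 that is 2^24 = 16777216.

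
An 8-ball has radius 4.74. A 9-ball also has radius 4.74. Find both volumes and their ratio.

V_8(4.74) ≈ 1.03422e+06. V_9(4.74) ≈ 3.98403e+06. Ratio V_8/V_9 ≈ 0.2596.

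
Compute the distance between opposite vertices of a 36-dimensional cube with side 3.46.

d = √(3.46² + 3.46² + ... + 3.46²) [36 terms] = √(36·3.46²) = 3.46√36 = 20.76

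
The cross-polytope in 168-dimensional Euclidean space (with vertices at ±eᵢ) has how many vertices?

An n-cross-polytope has 2n vertices; here n = 168, giving 336.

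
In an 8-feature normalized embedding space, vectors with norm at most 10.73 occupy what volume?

Volume = π^{8/2}·(10.73)^8/Γ(5) ≈ 7.13158e+08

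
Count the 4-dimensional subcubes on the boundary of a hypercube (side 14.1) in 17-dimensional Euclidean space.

f_4(17-cube) = (17 choose 4) · 2^13 = 19496960.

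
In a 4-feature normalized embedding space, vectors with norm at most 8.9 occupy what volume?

The n-ball volume is π^(n/2)·r^n/Γ(n/2+1). With n=4, r=8.9: V ≈ 30962.1.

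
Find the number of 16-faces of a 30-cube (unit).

An n-cube has C(n,k)·2^(n-k) k-faces. Here C(30,16)·2^14 = 145422675·16384 = 2382605107200.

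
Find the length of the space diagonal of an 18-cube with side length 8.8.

||(8.8,8.8,...,8.8)|| = √(18)·8.8 ≈ 37.3352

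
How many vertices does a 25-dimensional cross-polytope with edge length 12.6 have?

The 25-dimensional cross-polytope has 2n = 2·25 = 50 vertices.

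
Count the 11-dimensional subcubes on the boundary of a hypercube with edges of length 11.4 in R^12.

f_11(12-cube) = (12 choose 11) · 2^1 = 24.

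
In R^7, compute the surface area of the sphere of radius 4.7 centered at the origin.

The surface area of an n-ball is 2π^(n/2) r^(n-1) / Γ(n/2). For n=7, r=4.7: 356505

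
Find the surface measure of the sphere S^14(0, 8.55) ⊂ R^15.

S = n·V_n(r)/r = 15·V_15(8.55)/8.55 (volume-to-surface relation), giving 6.38332e+13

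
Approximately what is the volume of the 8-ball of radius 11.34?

The n-ball volume is π^(n/2)·r^n/Γ(n/2+1). With n=8, r=11.34: V ≈ 1.10992e+09.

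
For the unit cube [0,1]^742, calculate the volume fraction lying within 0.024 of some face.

1 - (1 - 2·0.024)^742 = 1 - 0.952^742 ≈ 1 - 1.408e-16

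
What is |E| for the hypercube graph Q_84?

Each of the 2^84 = 19342813113834066795298816 vertices has degree 84; total edges = 84·2^84/2 = 812398150781030805402550272.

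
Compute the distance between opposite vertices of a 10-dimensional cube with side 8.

||(8,8,...,8)|| = √(10)·8 ≈ 25.2982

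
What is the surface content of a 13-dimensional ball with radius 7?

S = n·V_n(r)/r = 13·V_13(7)/7 (volume-to-surface relation), giving 253097823104·π^6/1485 ≈ 1.63856e+11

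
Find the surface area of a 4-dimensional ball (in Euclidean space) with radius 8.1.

The surface area of an n-ball is 2π^(n/2) r^(n-1) / Γ(n/2). For n=4, r=8.1: 10490.2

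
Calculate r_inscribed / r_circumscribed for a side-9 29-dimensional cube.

r_in = 9/2 (half the side); r_out = 9√29/2 (half the diagonal). Ratio = 1/√29 ≈ 0.185695.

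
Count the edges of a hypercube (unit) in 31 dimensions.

Each of the 2^31 = 2147483648 vertices has degree 31; total edges = 31·2^31/2 = 33285996544.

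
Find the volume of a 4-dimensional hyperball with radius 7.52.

Volume = π^{4/2}·(7.52)^4/Γ(3) ≈ 15781.2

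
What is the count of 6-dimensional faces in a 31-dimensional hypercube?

Choose 6 of 31 axes to span the face (C(31,6) = 736281 ways), then fix each of the remaining 25 coordinates at one of its two extreme values (2^25 = 33554432 ways): 736281·33554432 = 24705490747392.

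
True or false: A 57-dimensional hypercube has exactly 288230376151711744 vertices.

False. The 57-cube has 2^57 = 144115188075855872 vertices.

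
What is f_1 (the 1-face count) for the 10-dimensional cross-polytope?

Each 1-face is the convex hull of 2 vertices, one chosen as ±e_i from each of 2 distinct axes: 2^2·C(10,2) = 180.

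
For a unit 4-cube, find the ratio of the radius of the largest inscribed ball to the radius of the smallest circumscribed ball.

For an n-cube of any side s, the inradius is s/2 and the circumradius is s√n/2, so the ratio is 1/√4 ≈ 0.5.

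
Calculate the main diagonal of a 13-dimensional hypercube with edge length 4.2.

Diagonal = √13 · 4.2 ≈ 15.1433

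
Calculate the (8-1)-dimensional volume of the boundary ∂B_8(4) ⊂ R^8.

|∂B_8(4)| = 16384·π^4/3 ≈ 531984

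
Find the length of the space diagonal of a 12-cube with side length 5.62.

||(5.62,5.62,...,5.62)|| = √(12)·5.62 ≈ 19.4683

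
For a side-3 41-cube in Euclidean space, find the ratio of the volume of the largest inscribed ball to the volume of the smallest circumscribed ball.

Volume scales as r^n, and r_in/r_out = 1/√41, giving (1/√41)^41 ≈ 8.66824e-34.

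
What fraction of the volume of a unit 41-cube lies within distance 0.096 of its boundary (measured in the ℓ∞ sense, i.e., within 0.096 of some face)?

The inner cube has side 1-2·0.096 = 0.808 and volume (0.808)^41 ≈ 0.0001599, so the shell holds 0.99984 of the volume.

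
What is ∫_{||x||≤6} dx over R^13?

The n-ball volume is π^(n/2)·r^n/Γ(n/2+1). With n=13, r=6: V = 61917364224·π^6/5005 ≈ 1.18934e+10.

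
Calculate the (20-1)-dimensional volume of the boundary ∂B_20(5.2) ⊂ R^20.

The surface area of an n-ball is 2π^(n/2) r^(n-1) / Γ(n/2). For n=20, r=5.2: 2.0741e+13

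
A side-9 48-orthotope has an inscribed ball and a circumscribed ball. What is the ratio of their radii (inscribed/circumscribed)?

r_in / r_out = (9/2) / (9√48/2) = 1/√48 ≈ 0.144338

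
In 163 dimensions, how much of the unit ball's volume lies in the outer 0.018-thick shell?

Shell fraction = 1 - (1-0.018)^163 ≈ 0.948219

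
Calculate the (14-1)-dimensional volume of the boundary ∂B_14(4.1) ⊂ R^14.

S = n·V_n(r)/r = 14·V_14(4.1)/4.1 (volume-to-surface relation), giving 7.76134e+08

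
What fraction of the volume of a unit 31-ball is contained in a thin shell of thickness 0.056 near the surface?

Shell fraction = 1 - (1-0.056)^31 ≈ 0.832455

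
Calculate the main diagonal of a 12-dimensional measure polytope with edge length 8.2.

||(8.2,8.2,...,8.2)|| = √(12)·8.2 ≈ 28.4056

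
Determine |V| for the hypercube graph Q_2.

Each vertex is a binary string of length 2, so there are 2^2 = 4.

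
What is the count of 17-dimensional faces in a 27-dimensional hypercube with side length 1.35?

An n-cube has C(n,k)·2^(n-k) k-faces. Here C(27,17)·2^10 = 8436285·1024 = 8638755840.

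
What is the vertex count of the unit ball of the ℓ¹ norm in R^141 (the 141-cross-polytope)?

Number of vertices = 2n = 282.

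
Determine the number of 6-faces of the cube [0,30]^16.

f_6(16-cube) = (16 choose 6) · 2^10 = 8200192.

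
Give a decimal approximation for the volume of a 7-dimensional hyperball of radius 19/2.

V = 893871739·π^3/840 ≈ 3.29948e+07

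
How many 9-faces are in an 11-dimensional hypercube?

An n-cube has C(n,k)·2^(n-k) k-faces. Here C(11,9)·2^2 = 55·4 = 220.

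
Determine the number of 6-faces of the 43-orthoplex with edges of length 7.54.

Each 6-face is the convex hull of 7 vertices, one chosen as ±e_i from each of 7 distinct axes: 2^7·C(43,7) = 4124686592.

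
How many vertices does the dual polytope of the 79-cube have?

An n-cross-polytope has 2n vertices; here n = 79, giving 158.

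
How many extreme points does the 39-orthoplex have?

Number of vertices = 2n = 78.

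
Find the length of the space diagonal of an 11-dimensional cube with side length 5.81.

||(5.81,5.81,...,5.81)|| = √(11)·5.81 ≈ 19.2696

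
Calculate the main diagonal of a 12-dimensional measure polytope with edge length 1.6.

The space diagonal of an n-cube of side s is s√n. Here 1.6·√12 ≈ 5.54256.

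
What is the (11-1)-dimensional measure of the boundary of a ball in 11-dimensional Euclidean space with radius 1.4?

S_11(1.4) = 2·π^(11/2)·(1.4)^10 / Γ(11/2) ≈ 599.484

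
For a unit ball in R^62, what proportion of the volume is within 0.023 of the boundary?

Shell fraction = 1 - (1-0.023)^62 ≈ 0.7637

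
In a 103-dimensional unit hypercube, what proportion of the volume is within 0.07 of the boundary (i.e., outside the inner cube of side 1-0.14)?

The inner cube has side 1-2·0.07 = 0.86 and volume (0.86)^103 ≈ 1.792e-07, so the shell holds 0.9999998208 of the volume.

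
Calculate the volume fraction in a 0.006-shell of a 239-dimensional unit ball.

Shell fraction = 1 - (1-0.006)^239 ≈ 0.762674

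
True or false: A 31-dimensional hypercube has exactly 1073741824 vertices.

False. The 31-cube has 2^31 = 2147483648 vertices.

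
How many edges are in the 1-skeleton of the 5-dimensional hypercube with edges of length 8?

The 5-cube has n·2^(n-1) = 5·2^4 = 5·16 = 80 edges.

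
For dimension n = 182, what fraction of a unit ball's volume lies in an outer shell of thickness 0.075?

1 - (1-0.075)^182 ≈ 0.9999993117 ≈ 99.999931%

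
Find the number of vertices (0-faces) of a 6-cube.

An n-cube has C(n,k)·2^(n-k) k-faces. Here C(6,0)·2^6 = 1·64 = 64.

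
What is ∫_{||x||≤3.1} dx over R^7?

V_7(3.1) = π^(7/2) · (3.1)^7 / Γ(7/2 + 1) ≈ 12999.1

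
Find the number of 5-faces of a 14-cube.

An n-cube has C(n,k)·2^(n-k) k-faces. Here C(14,5)·2^9 = 2002·512 = 1025024.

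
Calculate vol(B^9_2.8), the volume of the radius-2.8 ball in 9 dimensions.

Volume = π^{9/2}·(2.8)^9/Γ(11/2) ≈ 34893.1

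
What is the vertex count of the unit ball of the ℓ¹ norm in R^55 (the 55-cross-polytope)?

The vertices are ±e_1, ..., ±e_55, so there are 2·55 = 110.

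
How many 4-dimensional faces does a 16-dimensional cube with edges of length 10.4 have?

Choose 4 of 16 axes to span the face (C(16,4) = 1820 ways), then fix each of the remaining 12 coordinates at one of its two extreme values (2^12 = 4096 ways): 1820·4096 = 7454720.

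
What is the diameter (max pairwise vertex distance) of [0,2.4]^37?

Diagonal = √37 · 2.4 ≈ 14.5986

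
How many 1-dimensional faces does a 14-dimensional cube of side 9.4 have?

f_1(14-cube) = (14 choose 1) · 2^13 = 114688.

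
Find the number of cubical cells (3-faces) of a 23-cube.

An n-cube has C(n,k)·2^(n-k) k-faces. Here C(23,3)·2^20 = 1771·1048576 = 1857028096.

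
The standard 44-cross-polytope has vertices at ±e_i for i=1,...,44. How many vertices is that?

The 44-dimensional cross-polytope has 2n = 2·44 = 88 vertices.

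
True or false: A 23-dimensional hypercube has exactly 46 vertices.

False. The 23-cube has 2^23 = 8388608 vertices.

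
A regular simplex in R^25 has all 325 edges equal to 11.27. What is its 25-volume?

V_25 = √(26) · 11.27^25 / (25! · 2^(25/2)) ≈ 0.0112736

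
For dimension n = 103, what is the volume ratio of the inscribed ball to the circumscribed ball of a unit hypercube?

V_in / V_out = (r_in/r_out)^103 = (1/√103)^103 = 103^(-103/2) ≈ 2.18214e-104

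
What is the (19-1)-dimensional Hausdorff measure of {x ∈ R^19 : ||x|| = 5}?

|∂B_19(5)| = 156250000000000·π^9/1378377 ≈ 3.3791e+12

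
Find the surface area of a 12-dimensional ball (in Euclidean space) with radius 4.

The surface area of an n-ball is 2π^(n/2) r^(n-1) / Γ(n/2). For n=12, r=4: 1048576·π^6/15 ≈ 6.7206e+07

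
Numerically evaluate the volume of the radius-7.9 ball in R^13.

Volume = π^{13/2}·(7.9)^13/Γ(15/2) ≈ 4.25102e+11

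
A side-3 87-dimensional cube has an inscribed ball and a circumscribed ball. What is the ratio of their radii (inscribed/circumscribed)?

For an n-cube of any side s, the inradius is s/2 and the circumradius is s√n/2, so the ratio is 1/√87 ≈ 0.107211.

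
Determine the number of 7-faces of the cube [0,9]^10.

f_7(10-cube) = (10 choose 7) · 2^3 = 960.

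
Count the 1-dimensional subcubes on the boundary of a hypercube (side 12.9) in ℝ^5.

f_1(5-cube) = (5 choose 1) · 2^4 = 80.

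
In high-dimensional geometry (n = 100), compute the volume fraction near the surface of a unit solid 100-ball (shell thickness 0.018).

1 - (1-0.018)^100 ≈ 0.837389 ≈ 83.74%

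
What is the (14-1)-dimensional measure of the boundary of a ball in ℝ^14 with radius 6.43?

|∂B_14(6.43)| ≈ 2.69457e+11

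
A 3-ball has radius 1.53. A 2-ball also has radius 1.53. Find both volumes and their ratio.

V_3(1.53) ≈ 15.0025. V_2(1.53) ≈ 7.35415. Ratio V_3/V_2 ≈ 2.04.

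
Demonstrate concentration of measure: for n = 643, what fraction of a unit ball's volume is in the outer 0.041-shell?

1 - (1-0.041)^643 ≈ 1 - 2.039e-12 ≈ (100 - 2.04e-10)%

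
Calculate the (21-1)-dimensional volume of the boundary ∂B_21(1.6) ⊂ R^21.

S_21(1.6) = 2·π^(21/2)·(1.6)^20 / Γ(21/2) ≈ 3541.33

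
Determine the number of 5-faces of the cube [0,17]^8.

Choose 5 of 8 axes to span the face (C(8,5) = 56 ways), then fix each of the remaining 3 coordinates at one of its two extreme values (2^3 = 8 ways): 56·8 = 448.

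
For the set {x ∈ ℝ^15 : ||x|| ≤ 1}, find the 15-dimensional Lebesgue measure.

V = 256·π^7/2027025 ≈ 0.381443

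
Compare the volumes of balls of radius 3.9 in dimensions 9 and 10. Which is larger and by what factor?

V_9(3.9) ≈ 688492, V_10(3.9) ≈ 2.07594e+06. The 10-ball is larger by a factor of 3.015.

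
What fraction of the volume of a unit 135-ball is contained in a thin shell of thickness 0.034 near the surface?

Shell fraction = 1 - (1-0.034)^135 ≈ 0.990626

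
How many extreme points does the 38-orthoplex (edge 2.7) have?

The 38-dimensional cross-polytope has 2n = 2·38 = 76 vertices.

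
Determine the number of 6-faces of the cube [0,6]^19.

Number of 6-faces = C(19,6) · 2^(19-6) = 27132 · 8192 = 222265344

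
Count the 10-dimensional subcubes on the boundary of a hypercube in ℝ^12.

f_10(12-cube) = (12 choose 10) · 2^2 = 264.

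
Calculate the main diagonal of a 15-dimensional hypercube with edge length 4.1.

||(4.1,4.1,...,4.1)|| = √(15)·4.1 ≈ 15.8792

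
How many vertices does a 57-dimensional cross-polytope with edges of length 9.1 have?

Number of vertices = 2n = 114.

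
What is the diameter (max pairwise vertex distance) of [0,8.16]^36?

||(8.16,8.16,...,8.16)|| = √(36)·8.16 = 48.96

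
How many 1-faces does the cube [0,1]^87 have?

An n-cube has n·2^(n-1) edges. With n = 87: 87·77371252455336267181195264 = 6731298963614255244763987968.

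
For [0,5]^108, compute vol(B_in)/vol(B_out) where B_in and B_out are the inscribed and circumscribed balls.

V_in / V_out = (r_in/r_out)^108 = (1/√108)^108 = 108^(-108/2) ≈ 1.56717e-110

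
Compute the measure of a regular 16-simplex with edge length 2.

For a regular n-simplex with edge a, V = (a^n / n!)·√((n+1)/2^n). With a=2, n=16: V ≈ 5.04481e-11.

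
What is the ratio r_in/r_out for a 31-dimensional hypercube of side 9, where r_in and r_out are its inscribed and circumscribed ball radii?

Ratio = (s/2)/(s√31/2) = 31^(-1/2) ≈ 0.179605.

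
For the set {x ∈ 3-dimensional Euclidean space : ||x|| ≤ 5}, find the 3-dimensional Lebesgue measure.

V_3(5) = π^(3/2) · (5)^3 / Γ(3/2 + 1) = 500·π/3 ≈ 523.599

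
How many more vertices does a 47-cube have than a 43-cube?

The 47-cube has 2^47 = 140737488355328 vertices. The 43-cube has 2^43 = 8796093022208 vertices. Difference: 140737488355328 - 8796093022208 = 131941395333120.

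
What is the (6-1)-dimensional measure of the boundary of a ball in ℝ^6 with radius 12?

S_6(12) = 2·π^(6/2)·(12)^5 / Γ(6/2) = 248832·π^3 ≈ 7.71535e+06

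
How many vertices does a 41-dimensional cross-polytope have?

Number of vertices = 2n = 82.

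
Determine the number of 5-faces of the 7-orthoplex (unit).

f_5(7-orthoplex) = 2^6 · (7 choose 6) = 448.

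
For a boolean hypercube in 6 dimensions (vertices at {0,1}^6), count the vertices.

Each vertex is a binary string of length 6, so there are 2^6 = 64.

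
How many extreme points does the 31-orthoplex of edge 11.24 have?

The 31-dimensional cross-polytope has 2n = 2·31 = 62 vertices.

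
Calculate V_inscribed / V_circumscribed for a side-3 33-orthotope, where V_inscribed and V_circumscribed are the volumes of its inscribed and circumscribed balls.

V_in / V_out = (r_in/r_out)^33 = (1/√33)^33 = 33^(-33/2) ≈ 8.80076e-26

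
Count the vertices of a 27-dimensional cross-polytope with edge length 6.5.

An n-cross-polytope has 2n vertices; here n = 27, giving 54.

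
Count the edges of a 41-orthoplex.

Each 1-face is the convex hull of 2 vertices, one chosen as ±e_i from each of 2 distinct axes: 2^2·C(41,2) = 3280.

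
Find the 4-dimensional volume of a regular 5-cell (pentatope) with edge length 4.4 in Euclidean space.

V_4 = √(5) · 4.4^4 / (4! · 2^(4/2)) ≈ 8.73021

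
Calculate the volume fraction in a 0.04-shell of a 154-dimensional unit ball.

V(inner)/V(outer) = ((1-0.04)/1)^154 ≈ 0.001861, so the shell fraction is 0.998139.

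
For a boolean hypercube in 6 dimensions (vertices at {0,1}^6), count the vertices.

An n-cube has 2^n vertices; for n = 6 that is 2^6 = 64.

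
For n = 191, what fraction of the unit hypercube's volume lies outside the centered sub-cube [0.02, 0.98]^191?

The inner cube has side 1-2·0.02 = 0.96 and volume (0.96)^191 ≈ 0.000411, so the shell holds 0.999589 of the volume.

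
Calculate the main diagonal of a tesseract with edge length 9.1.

d = √(9.1² + 9.1² + ... + 9.1²) [4 terms] = √(4·9.1²) = 9.1√4 = 18.2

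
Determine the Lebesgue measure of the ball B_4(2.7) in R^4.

V_4(2.7) = π^(4/2) · (2.7)^4 / Γ(4/2 + 1) ≈ 262.256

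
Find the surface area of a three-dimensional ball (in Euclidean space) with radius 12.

S = n·V_n(r)/r = 3·V_3(12)/12 (volume-to-surface relation), giving 4πr² = 4π·(12)² ≈ 1809.56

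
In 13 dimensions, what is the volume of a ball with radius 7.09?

V_13(7.09) = π^(13/2) · (7.09)^13 / Γ(13/2 + 1) ≈ 1.0417e+11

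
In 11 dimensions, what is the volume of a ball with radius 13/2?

V_11(13/2) = π^(11/2) · (13/2)^11 / Γ(11/2 + 1) = 1792160394037·π^5/332640 ≈ 1.64874e+09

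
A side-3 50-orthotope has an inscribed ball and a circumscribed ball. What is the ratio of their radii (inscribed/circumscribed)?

For an n-cube of any side s, the inradius is s/2 and the circumradius is s√n/2, so the ratio is 1/√50 ≈ 0.141421.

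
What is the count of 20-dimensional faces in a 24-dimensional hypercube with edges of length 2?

Choose 20 of 24 axes to span the face (C(24,20) = 10626 ways), then fix each of the remaining 4 coordinates at one of its two extreme values (2^4 = 16 ways): 10626·16 = 170016.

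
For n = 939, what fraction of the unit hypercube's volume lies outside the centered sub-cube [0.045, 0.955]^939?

1 - (1 - 2·0.045)^939 = 1 - 0.91^939 ≈ 1 - 3.466e-39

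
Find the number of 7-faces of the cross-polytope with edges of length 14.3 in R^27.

Each 7-face is the convex hull of 8 vertices, one chosen as ±e_i from each of 8 distinct axes: 2^8·C(27,8) = 568339200.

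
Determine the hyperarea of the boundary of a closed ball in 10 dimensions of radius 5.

S_10(5) = 2·π^(10/2)·(5)^9 / Γ(10/2) = 1953125·π^5/12 ≈ 4.98079e+07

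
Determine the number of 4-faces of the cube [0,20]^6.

f_4(6-cube) = (6 choose 4) · 2^2 = 60.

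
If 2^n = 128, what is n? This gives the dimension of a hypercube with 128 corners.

Since 2^n = 128, we have n = 7.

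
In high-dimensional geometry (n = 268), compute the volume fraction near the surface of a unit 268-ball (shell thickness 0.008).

1 - (1-0.008)^268 ≈ 0.883821 ≈ 88.38%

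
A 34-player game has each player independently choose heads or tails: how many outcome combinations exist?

Each vertex is a binary string of length 34, so there are 2^34 = 17179869184.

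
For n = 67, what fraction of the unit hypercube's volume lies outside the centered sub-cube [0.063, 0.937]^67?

The inner cube has side 1-2·0.063 = 0.874 and volume (0.874)^67 ≈ 0.0001206, so the shell holds 0.999879 of the volume.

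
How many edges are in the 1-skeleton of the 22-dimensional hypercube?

The 22-cube has n·2^(n-1) = 22·2^21 = 22·2097152 = 46137344 edges.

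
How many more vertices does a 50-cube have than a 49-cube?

The 50-cube has 2^50 = 1125899906842624 vertices. The 49-cube has 2^49 = 562949953421312 vertices. Difference: 1125899906842624 - 562949953421312 = 562949953421312.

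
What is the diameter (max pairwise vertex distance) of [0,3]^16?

Diagonal = √16 · 3 = 12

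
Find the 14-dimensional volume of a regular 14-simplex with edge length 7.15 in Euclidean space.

Volume = 7.15^14 · √(15/2^14) / 14! ≈ 0.316747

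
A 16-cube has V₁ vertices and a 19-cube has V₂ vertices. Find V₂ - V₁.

V₁ = 2^16 = 65536. V₂ = 2^19 = 524288. V₂ - V₁ = 458752.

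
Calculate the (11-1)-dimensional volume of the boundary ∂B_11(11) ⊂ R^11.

|∂B_11(11)| = 1659995174464·π^5/945 ≈ 5.37557e+11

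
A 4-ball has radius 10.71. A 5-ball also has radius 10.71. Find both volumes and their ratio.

V_4(10.71) ≈ 64927.3. V_5(10.71) ≈ 741730. Ratio V_4/V_5 ≈ 0.08754.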